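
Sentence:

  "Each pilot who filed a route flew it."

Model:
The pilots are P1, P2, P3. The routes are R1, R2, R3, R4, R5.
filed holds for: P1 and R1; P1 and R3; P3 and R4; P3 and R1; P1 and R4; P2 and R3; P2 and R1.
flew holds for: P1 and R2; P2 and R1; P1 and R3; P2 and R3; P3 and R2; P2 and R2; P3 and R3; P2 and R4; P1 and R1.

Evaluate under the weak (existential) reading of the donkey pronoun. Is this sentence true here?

False

"it" takes "a route" as antecedent — a donkey pronoun bound across the clause boundary.
Weak reading: every pilot p with some filed-route has at least one filed-route r such that flew(p,r).
Per pilot: P1:✓  P2:✓  P3:✗
P3 has no witness among its filed-routes.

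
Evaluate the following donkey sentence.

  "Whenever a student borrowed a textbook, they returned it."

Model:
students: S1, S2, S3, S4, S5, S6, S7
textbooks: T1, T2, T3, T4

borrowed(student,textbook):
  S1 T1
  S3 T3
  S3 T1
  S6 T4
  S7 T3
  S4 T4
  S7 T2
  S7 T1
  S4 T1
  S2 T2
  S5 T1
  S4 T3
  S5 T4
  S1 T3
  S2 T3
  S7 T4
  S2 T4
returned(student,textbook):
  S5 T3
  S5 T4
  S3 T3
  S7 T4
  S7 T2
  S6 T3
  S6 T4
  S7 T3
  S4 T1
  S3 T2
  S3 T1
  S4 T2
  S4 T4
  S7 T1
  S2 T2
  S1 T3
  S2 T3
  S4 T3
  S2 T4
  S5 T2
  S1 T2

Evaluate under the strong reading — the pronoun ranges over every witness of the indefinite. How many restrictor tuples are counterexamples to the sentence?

2

"it" takes "a textbook" as antecedent — a donkey pronoun bound across the clause boundary.
Strong reading: for every (s,t) with borrowed(s,t), returned(s,t).
Restrictor pairs: (S1,T1) ✗  (S1,T3) ✓  (S2,T2) ✓  (S2,T3) ✓  (S2,T4) ✓  (S3,T1) ✓  (S3,T3) ✓  (S4,T1) ✓  (S4,T3) ✓  (S4,T4) ✓  (S5,T1) ✗  (S5,T4) ✓  (S6,T4) ✓  (S7,T1) ✓  (S7,T2) ✓  (S7,T3) ✓  (S7,T4) ✓
Counterexamples (restrictor pairs failing the scope): 2.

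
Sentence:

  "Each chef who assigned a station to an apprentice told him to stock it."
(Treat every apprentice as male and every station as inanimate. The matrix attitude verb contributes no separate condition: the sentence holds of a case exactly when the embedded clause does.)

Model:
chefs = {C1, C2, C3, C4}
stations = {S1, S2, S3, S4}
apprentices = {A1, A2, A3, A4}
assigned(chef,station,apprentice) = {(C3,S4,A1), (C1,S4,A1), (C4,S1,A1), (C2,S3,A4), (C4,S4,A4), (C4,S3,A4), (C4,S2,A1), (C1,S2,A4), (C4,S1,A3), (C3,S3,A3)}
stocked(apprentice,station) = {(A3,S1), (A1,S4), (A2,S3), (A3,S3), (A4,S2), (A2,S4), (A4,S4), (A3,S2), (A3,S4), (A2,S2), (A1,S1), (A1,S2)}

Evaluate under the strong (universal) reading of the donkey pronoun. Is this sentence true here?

False

"him" takes "an apprentice" as antecedent and "it" takes "a station"; both are donkey pronouns co-varying with the restrictor.
Strong reading: for every (c,s,a) with assigned(c,s,a), stocked(a,s).
Restrictor triples: (C1,S2,A4)→stocked(A4,S2) ✓  (C1,S4,A1)→stocked(A1,S4) ✓  (C2,S3,A4)→stocked(A4,S3) ✗  (C3,S3,A3)→stocked(A3,S3) ✓  (C3,S4,A1)→stocked(A1,S4) ✓  (C4,S1,A1)→stocked(A1,S1) ✓  (C4,S1,A3)→stocked(A3,S1) ✓  (C4,S2,A1)→stocked(A1,S2) ✓  (C4,S3,A4)→stocked(A4,S3) ✗  (C4,S4,A4)→stocked(A4,S4) ✓
Counterexample: (C2,S3,A4) — stocked(A4,S3) does not hold.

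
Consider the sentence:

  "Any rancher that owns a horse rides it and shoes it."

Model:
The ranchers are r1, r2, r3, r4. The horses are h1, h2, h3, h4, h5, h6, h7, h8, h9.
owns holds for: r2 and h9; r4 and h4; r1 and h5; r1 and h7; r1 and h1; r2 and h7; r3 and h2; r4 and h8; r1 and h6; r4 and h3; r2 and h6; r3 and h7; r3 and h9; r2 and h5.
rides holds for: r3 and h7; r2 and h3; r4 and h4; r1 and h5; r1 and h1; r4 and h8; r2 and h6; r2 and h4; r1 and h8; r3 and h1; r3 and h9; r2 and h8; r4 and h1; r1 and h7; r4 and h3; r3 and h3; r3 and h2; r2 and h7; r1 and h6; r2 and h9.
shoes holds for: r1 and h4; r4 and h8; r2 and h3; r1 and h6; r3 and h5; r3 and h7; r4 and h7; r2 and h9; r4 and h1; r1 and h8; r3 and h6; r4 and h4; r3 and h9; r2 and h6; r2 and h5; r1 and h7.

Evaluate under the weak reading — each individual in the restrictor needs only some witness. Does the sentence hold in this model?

"it" takes "a horse" as antecedent — a donkey pronoun bound across the clause boundary.
Weak reading: every rancher r with some owns-horse has at least one owns-horse h such that rides(r,h) ∧ shoes(r,h).
Per rancher: r1:✓  r2:✓  r3:✓  r4:✓
Every rancher in the restrictor has a witness.

True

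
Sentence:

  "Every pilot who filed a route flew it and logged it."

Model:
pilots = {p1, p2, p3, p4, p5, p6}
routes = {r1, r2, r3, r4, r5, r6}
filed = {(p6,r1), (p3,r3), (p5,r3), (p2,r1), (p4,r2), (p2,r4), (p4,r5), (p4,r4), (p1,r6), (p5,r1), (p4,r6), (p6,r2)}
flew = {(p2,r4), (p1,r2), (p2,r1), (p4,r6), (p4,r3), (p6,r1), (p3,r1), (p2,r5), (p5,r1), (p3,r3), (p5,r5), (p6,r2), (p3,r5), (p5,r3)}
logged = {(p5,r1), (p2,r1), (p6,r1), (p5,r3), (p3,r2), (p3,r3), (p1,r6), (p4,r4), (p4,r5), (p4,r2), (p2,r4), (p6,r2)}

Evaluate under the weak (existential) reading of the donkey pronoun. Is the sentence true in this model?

"it" takes "a route" as antecedent — a donkey pronoun bound across the clause boundary.
Weak reading: every pilot p with some filed-route has at least one filed-route r such that flew(p,r) ∧ logged(p,r).
Per pilot: p1:✗  p2:✓  p3:✓  p4:✗  p5:✓  p6:✓
p1 has no witness among its filed-routes.

False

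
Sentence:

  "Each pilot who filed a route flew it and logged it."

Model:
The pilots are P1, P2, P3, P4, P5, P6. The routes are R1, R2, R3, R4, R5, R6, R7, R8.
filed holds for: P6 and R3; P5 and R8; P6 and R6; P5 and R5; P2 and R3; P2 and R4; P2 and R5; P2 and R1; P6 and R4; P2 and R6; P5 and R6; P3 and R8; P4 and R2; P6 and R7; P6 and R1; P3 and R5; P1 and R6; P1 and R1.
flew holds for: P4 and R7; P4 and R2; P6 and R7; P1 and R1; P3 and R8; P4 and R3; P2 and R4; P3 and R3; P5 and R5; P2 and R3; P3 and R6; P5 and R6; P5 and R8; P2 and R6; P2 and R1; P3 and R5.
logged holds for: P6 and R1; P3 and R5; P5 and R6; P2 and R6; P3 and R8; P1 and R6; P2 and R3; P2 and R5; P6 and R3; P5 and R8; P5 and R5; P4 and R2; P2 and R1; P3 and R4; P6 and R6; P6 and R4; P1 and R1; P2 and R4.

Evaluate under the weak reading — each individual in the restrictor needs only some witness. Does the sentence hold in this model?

False

"it" takes "a route" as antecedent — a donkey pronoun bound across the clause boundary.
Weak reading: every pilot p with some filed-route has at least one filed-route r such that flew(p,r) ∧ logged(p,r).
Per pilot: P1:✓  P2:✓  P3:✓  P4:✓  P5:✓  P6:✗
P6 has no witness among its filed-routes.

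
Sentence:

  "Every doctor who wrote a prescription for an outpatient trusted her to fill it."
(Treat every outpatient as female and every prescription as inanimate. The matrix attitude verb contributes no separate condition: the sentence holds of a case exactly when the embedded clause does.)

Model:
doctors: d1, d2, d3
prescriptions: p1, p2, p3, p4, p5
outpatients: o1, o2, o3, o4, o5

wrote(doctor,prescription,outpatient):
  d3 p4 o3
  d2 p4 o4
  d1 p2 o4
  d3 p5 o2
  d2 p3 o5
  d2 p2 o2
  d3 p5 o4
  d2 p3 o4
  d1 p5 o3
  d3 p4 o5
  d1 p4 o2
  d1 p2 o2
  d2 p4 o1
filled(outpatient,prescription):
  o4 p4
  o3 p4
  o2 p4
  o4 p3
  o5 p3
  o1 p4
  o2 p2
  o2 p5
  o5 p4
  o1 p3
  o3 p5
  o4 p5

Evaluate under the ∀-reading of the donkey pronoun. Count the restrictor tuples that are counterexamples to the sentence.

1

"her" takes "an outpatient" as antecedent and "it" takes "a prescription"; both are donkey pronouns co-varying with the restrictor.
Strong reading: for every (d,p,o) with wrote(d,p,o), filled(o,p).
Restrictor triples: (d1,p2,o2)→filled(o2,p2) ✓  (d1,p2,o4)→filled(o4,p2) ✗  (d1,p4,o2)→filled(o2,p4) ✓  (d1,p5,o3)→filled(o3,p5) ✓  (d2,p2,o2)→filled(o2,p2) ✓  (d2,p3,o4)→filled(o4,p3) ✓  (d2,p3,o5)→filled(o5,p3) ✓  (d2,p4,o1)→filled(o1,p4) ✓  (d2,p4,o4)→filled(o4,p4) ✓  (d3,p4,o3)→filled(o3,p4) ✓  (d3,p4,o5)→filled(o5,p4) ✓  (d3,p5,o2)→filled(o2,p5) ✓  (d3,p5,o4)→filled(o4,p5) ✓
Counterexamples (restrictor triples failing the scope): 1.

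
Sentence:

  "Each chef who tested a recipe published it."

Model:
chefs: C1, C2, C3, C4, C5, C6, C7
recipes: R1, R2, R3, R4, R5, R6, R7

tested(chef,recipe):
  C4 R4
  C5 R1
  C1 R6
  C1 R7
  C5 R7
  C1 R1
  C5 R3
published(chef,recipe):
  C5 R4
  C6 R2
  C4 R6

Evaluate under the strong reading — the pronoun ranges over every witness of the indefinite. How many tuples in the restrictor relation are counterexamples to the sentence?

7

"it" takes "a recipe" as antecedent — a donkey pronoun bound across the clause boundary.
Strong reading: for every (c,r) with tested(c,r), published(c,r).
Restrictor pairs: (C1,R1) ✗  (C1,R6) ✗  (C1,R7) ✗  (C4,R4) ✗  (C5,R1) ✗  (C5,R3) ✗  (C5,R7) ✗
Counterexamples (restrictor pairs failing the scope): 7.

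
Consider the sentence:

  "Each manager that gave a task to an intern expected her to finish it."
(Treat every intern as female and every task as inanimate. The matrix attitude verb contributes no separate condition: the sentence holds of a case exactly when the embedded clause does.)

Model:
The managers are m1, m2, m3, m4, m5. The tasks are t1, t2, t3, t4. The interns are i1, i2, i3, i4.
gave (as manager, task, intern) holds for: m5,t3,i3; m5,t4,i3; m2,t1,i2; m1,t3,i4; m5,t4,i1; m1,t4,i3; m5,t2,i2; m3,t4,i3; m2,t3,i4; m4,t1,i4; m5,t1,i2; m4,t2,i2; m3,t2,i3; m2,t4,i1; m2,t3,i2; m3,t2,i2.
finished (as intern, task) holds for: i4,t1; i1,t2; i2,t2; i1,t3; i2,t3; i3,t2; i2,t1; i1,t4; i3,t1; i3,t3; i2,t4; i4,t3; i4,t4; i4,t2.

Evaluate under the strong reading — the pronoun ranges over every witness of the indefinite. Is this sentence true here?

False

"her" takes "an intern" as antecedent and "it" takes "a task"; both are donkey pronouns co-varying with the restrictor.
Strong reading: for every (m,t,i) with gave(m,t,i), finished(i,t).
Restrictor triples: (m1,t3,i4)→finished(i4,t3) ✓  (m1,t4,i3)→finished(i3,t4) ✗  (m2,t1,i2)→finished(i2,t1) ✓  (m2,t3,i2)→finished(i2,t3) ✓  (m2,t3,i4)→finished(i4,t3) ✓  (m2,t4,i1)→finished(i1,t4) ✓  (m3,t2,i2)→finished(i2,t2) ✓  (m3,t2,i3)→finished(i3,t2) ✓  (m3,t4,i3)→finished(i3,t4) ✗  (m4,t1,i4)→finished(i4,t1) ✓  (m4,t2,i2)→finished(i2,t2) ✓  (m5,t1,i2)→finished(i2,t1) ✓  (m5,t2,i2)→finished(i2,t2) ✓  (m5,t3,i3)→finished(i3,t3) ✓  (m5,t4,i1)→finished(i1,t4) ✓  (m5,t4,i3)→finished(i3,t4) ✗
Counterexample: (m1,t4,i3) — finished(i3,t4) does not hold.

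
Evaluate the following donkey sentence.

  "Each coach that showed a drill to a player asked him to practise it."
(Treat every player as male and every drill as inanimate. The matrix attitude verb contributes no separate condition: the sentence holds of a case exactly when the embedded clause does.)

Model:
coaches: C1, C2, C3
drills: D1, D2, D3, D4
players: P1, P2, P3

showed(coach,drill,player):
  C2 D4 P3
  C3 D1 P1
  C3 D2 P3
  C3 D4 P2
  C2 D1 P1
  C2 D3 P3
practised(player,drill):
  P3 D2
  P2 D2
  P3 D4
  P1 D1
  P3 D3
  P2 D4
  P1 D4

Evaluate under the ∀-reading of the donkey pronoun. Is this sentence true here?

True

"him" takes "a player" as antecedent and "it" takes "a drill"; both are donkey pronouns co-varying with the restrictor.
Strong reading: for every (c,d,p) with showed(c,d,p), practised(p,d).
Restrictor triples: (C2,D1,P1)→practised(P1,D1) ✓  (C2,D3,P3)→practised(P3,D3) ✓  (C2,D4,P3)→practised(P3,D4) ✓  (C3,D1,P1)→practised(P1,D1) ✓  (C3,D2,P3)→practised(P3,D2) ✓  (C3,D4,P2)→practised(P2,D4) ✓
Every restrictor triple satisfies the scope.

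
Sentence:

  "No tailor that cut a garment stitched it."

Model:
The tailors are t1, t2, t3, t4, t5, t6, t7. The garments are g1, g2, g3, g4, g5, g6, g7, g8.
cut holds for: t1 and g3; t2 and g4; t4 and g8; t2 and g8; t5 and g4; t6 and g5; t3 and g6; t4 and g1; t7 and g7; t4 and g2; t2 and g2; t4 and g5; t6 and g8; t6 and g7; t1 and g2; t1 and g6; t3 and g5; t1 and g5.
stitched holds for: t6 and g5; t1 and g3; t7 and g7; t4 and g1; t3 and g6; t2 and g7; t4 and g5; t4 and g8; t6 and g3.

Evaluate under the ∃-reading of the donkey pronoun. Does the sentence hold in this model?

"it" takes "a garment" as antecedent — a donkey pronoun bound across the clause boundary.
Truth condition: for no (t,g) with cut(t,g) does stitched(t,g) hold.
Restrictor pairs — does the scope hold? (t1,g2):fails  (t1,g3):holds  (t1,g5):fails  (t1,g6):fails  (t2,g2):fails  (t2,g4):fails  (t2,g8):fails  (t3,g5):fails  (t3,g6):holds  (t4,g1):holds  (t4,g2):fails  (t4,g5):holds  (t4,g8):holds  (t5,g4):fails  (t6,g5):holds  (t6,g7):fails  (t6,g8):fails  (t7,g7):holds
Scope holds for 7 pair(s), so the sentence is false.

False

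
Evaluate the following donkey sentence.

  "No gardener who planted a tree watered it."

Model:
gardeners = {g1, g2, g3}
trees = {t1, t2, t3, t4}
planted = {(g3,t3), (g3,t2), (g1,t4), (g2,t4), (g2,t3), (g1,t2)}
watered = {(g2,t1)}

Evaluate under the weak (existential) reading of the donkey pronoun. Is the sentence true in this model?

True

"it" takes "a tree" as antecedent — a donkey pronoun bound across the clause boundary.
Truth condition: for no (g,t) with planted(g,t) does watered(g,t) hold.
Restrictor pairs — does the scope hold? (g1,t2):fails  (g1,t4):fails  (g2,t3):fails  (g2,t4):fails  (g3,t2):fails  (g3,t3):fails
Scope holds for no restrictor pair, so the sentence is true.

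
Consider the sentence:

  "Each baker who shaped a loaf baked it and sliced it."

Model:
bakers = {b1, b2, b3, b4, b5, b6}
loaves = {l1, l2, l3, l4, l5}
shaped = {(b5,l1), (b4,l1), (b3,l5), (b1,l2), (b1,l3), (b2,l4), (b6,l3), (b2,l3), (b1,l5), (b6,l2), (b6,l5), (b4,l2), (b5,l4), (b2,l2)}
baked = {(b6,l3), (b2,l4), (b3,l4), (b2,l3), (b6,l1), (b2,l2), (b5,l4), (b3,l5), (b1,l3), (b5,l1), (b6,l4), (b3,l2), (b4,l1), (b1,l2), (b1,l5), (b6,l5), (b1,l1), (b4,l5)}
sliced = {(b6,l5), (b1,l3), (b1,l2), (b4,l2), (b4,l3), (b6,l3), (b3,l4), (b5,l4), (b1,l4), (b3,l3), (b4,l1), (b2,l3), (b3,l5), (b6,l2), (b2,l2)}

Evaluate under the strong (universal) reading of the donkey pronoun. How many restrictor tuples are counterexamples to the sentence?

"it" takes "a loaf" as antecedent — a donkey pronoun bound across the clause boundary.
Strong reading: for every (b,l) with shaped(b,l), baked(b,l) ∧ sliced(b,l).
Restrictor pairs: (b1,l2) ✓  (b1,l3) ✓  (b1,l5) ✗  (b2,l2) ✓  (b2,l3) ✓  (b2,l4) ✗  (b3,l5) ✓  (b4,l1) ✓  (b4,l2) ✗  (b5,l1) ✗  (b5,l4) ✓  (b6,l2) ✗  (b6,l3) ✓  (b6,l5) ✓
Counterexamples (restrictor pairs failing the scope): 5.

5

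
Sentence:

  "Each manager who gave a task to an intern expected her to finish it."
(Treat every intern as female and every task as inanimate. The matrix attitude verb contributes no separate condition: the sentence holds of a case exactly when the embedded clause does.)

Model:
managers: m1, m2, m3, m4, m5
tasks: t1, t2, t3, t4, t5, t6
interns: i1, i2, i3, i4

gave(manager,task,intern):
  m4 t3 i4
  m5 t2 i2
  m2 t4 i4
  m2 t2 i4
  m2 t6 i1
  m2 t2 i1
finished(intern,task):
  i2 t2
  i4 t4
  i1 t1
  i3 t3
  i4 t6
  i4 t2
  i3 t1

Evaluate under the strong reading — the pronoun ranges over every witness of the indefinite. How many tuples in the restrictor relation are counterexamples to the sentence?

"her" takes "an intern" as antecedent and "it" takes "a task"; both are donkey pronouns co-varying with the restrictor.
Strong reading: for every (m,t,i) with gave(m,t,i), finished(i,t).
Restrictor triples: (m2,t2,i1)→finished(i1,t2) ✗  (m2,t2,i4)→finished(i4,t2) ✓  (m2,t4,i4)→finished(i4,t4) ✓  (m2,t6,i1)→finished(i1,t6) ✗  (m4,t3,i4)→finished(i4,t3) ✗  (m5,t2,i2)→finished(i2,t2) ✓
Counterexamples (restrictor triples failing the scope): 3.

3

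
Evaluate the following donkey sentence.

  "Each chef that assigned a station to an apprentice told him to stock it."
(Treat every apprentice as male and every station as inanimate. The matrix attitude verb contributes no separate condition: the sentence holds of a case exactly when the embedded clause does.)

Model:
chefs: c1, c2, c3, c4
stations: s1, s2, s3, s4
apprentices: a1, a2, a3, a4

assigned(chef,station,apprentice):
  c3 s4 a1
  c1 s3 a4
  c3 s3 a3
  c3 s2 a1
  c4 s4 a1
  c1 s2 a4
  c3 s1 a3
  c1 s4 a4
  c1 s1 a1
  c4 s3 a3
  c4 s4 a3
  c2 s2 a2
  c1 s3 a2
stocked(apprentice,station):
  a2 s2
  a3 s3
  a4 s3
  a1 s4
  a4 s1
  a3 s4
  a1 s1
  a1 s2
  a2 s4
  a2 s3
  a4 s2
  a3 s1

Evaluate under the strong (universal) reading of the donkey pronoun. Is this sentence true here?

False

"him" takes "an apprentice" as antecedent and "it" takes "a station"; both are donkey pronouns co-varying with the restrictor.
Strong reading: for every (c,s,a) with assigned(c,s,a), stocked(a,s).
Restrictor triples: (c1,s1,a1)→stocked(a1,s1) ✓  (c1,s2,a4)→stocked(a4,s2) ✓  (c1,s3,a2)→stocked(a2,s3) ✓  (c1,s3,a4)→stocked(a4,s3) ✓  (c1,s4,a4)→stocked(a4,s4) ✗  (c2,s2,a2)→stocked(a2,s2) ✓  (c3,s1,a3)→stocked(a3,s1) ✓  (c3,s2,a1)→stocked(a1,s2) ✓  (c3,s3,a3)→stocked(a3,s3) ✓  (c3,s4,a1)→stocked(a1,s4) ✓  (c4,s3,a3)→stocked(a3,s3) ✓  (c4,s4,a1)→stocked(a1,s4) ✓  (c4,s4,a3)→stocked(a3,s4) ✓
Counterexample: (c1,s4,a4) — stocked(a4,s4) does not hold.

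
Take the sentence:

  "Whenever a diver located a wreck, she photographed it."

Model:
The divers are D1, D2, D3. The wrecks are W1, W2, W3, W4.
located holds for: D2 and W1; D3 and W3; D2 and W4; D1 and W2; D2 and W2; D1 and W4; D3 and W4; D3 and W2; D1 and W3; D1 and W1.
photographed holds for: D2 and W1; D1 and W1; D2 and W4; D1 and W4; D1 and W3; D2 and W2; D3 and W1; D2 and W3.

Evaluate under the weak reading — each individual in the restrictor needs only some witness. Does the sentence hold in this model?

"it" takes "a wreck" as antecedent — a donkey pronoun bound across the clause boundary.
Weak reading: every diver d with some located-wreck has at least one located-wreck w such that photographed(d,w).
Per diver: D1:✓  D2:✓  D3:✗
D3 has no witness among its located-wrecks.

False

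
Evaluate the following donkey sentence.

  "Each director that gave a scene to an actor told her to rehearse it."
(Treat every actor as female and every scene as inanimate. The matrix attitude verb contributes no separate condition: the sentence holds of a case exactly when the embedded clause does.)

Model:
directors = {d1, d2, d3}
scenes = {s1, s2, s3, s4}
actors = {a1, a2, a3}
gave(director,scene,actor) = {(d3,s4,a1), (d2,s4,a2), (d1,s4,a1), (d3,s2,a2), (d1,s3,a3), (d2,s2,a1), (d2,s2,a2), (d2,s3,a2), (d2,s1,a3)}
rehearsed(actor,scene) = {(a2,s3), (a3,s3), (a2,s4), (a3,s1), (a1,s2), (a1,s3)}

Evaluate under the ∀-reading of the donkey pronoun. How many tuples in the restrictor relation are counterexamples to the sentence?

"her" takes "an actor" as antecedent and "it" takes "a scene"; both are donkey pronouns co-varying with the restrictor.
Strong reading: for every (d,s,a) with gave(d,s,a), rehearsed(a,s).
Restrictor triples: (d1,s3,a3)→rehearsed(a3,s3) ✓  (d1,s4,a1)→rehearsed(a1,s4) ✗  (d2,s1,a3)→rehearsed(a3,s1) ✓  (d2,s2,a1)→rehearsed(a1,s2) ✓  (d2,s2,a2)→rehearsed(a2,s2) ✗  (d2,s3,a2)→rehearsed(a2,s3) ✓  (d2,s4,a2)→rehearsed(a2,s4) ✓  (d3,s2,a2)→rehearsed(a2,s2) ✗  (d3,s4,a1)→rehearsed(a1,s4) ✗
Counterexamples (restrictor triples failing the scope): 4.

4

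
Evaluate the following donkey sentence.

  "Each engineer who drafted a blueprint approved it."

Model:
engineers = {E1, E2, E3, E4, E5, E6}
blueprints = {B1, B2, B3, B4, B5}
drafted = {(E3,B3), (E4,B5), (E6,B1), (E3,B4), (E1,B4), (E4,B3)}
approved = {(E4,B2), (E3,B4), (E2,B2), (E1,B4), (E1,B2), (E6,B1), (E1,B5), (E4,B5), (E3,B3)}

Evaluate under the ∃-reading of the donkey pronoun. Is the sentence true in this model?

"it" takes "a blueprint" as antecedent — a donkey pronoun bound across the clause boundary.
Weak reading: every engineer e with some drafted-blueprint has at least one drafted-blueprint b such that approved(e,b).
Per engineer: E1:✓  E3:✓  E4:✓  E6:✓
Every engineer in the restrictor has a witness.

True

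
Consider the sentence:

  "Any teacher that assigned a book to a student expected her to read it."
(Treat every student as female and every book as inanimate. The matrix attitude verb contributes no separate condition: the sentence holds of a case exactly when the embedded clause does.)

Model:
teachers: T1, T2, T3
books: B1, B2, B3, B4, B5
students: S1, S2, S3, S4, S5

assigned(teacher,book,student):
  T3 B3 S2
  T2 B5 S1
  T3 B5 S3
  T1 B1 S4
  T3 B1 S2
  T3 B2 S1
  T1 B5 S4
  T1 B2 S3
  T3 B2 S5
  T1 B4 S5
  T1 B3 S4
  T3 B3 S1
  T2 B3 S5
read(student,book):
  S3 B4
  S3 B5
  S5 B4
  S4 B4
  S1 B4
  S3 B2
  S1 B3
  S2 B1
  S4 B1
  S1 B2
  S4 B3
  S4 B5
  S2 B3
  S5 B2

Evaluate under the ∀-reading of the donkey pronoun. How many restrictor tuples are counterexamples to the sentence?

"her" takes "a student" as antecedent and "it" takes "a book"; both are donkey pronouns co-varying with the restrictor.
Strong reading: for every (t,b,s) with assigned(t,b,s), read(s,b).
Restrictor triples: (T1,B1,S4)→read(S4,B1) ✓  (T1,B2,S3)→read(S3,B2) ✓  (T1,B3,S4)→read(S4,B3) ✓  (T1,B4,S5)→read(S5,B4) ✓  (T1,B5,S4)→read(S4,B5) ✓  (T2,B3,S5)→read(S5,B3) ✗  (T2,B5,S1)→read(S1,B5) ✗  (T3,B1,S2)→read(S2,B1) ✓  (T3,B2,S1)→read(S1,B2) ✓  (T3,B2,S5)→read(S5,B2) ✓  (T3,B3,S1)→read(S1,B3) ✓  (T3,B3,S2)→read(S2,B3) ✓  (T3,B5,S3)→read(S3,B5) ✓
Counterexamples (restrictor triples failing the scope): 2.

2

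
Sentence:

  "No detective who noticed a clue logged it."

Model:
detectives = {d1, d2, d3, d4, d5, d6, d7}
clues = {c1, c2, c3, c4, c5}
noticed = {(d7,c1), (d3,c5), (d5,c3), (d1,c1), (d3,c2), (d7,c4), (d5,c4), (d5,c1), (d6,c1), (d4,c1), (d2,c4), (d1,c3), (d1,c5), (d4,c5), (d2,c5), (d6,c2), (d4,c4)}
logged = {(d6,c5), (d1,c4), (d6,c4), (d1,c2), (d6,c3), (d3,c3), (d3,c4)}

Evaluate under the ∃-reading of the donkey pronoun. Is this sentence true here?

True

"it" takes "a clue" as antecedent — a donkey pronoun bound across the clause boundary.
Truth condition: for no (d,c) with noticed(d,c) does logged(d,c) hold.
Restrictor pairs — does the scope hold? (d1,c1):fails  (d1,c3):fails  (d1,c5):fails  (d2,c4):fails  (d2,c5):fails  (d3,c2):fails  (d3,c5):fails  (d4,c1):fails  (d4,c4):fails  (d4,c5):fails  (d5,c1):fails  (d5,c3):fails  (d5,c4):fails  (d6,c1):fails  (d6,c2):fails  (d7,c1):fails  (d7,c4):fails
Scope holds for no restrictor pair, so the sentence is true.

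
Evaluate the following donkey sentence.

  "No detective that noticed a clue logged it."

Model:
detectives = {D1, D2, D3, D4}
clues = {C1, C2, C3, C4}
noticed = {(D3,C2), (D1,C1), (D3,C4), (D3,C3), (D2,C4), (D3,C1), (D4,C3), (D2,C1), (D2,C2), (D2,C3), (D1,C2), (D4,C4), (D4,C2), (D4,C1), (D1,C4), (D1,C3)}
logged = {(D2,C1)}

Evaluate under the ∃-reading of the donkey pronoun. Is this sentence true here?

False

"it" takes "a clue" as antecedent — a donkey pronoun bound across the clause boundary.
Truth condition: for no (d,c) with noticed(d,c) does logged(d,c) hold.
Restrictor pairs — does the scope hold? (D1,C1):fails  (D1,C2):fails  (D1,C3):fails  (D1,C4):fails  (D2,C1):holds  (D2,C2):fails  (D2,C3):fails  (D2,C4):fails  (D3,C1):fails  (D3,C2):fails  (D3,C3):fails  (D3,C4):fails  (D4,C1):fails  (D4,C2):fails  (D4,C3):fails  (D4,C4):fails
Scope holds for 1 pair(s), so the sentence is false.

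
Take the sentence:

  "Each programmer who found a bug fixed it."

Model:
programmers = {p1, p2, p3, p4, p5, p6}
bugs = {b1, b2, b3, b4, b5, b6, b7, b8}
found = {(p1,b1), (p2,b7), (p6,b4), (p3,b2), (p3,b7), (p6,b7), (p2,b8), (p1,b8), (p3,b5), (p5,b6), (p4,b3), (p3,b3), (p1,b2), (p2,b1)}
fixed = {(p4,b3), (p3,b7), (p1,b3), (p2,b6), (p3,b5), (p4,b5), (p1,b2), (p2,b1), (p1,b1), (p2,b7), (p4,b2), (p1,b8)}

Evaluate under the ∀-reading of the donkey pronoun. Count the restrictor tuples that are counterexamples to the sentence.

6

"it" takes "a bug" as antecedent — a donkey pronoun bound across the clause boundary.
Strong reading: for every (p,b) with found(p,b), fixed(p,b).
Restrictor pairs: (p1,b1) ✓  (p1,b2) ✓  (p1,b8) ✓  (p2,b1) ✓  (p2,b7) ✓  (p2,b8) ✗  (p3,b2) ✗  (p3,b3) ✗  (p3,b5) ✓  (p3,b7) ✓  (p4,b3) ✓  (p5,b6) ✗  (p6,b4) ✗  (p6,b7) ✗
Counterexamples (restrictor pairs failing the scope): 6.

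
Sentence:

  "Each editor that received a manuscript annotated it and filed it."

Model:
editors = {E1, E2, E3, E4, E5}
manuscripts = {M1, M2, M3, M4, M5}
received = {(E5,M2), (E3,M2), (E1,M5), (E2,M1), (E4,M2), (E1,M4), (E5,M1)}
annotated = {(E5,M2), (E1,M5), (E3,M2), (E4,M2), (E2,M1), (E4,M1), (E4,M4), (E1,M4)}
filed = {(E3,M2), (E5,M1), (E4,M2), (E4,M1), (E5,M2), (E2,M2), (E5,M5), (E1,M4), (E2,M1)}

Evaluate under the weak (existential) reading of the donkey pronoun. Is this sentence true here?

True

"it" takes "a manuscript" as antecedent — a donkey pronoun bound across the clause boundary.
Weak reading: every editor e with some received-manuscript has at least one received-manuscript m such that annotated(e,m) ∧ filed(e,m).
Per editor: E1:✓  E2:✓  E3:✓  E4:✓  E5:✓
Every editor in the restrictor has a witness.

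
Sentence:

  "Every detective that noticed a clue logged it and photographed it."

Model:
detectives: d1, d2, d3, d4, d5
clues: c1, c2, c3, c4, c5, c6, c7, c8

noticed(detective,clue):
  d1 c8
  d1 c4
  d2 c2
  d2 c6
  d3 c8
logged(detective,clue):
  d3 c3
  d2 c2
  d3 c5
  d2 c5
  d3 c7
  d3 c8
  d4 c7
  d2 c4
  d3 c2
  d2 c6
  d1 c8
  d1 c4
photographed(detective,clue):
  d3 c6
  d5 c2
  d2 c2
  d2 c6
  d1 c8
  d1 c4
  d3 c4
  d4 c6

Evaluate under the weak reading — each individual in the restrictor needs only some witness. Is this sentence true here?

False

"it" takes "a clue" as antecedent — a donkey pronoun bound across the clause boundary.
Weak reading: every detective d with some noticed-clue has at least one noticed-clue c such that logged(d,c) ∧ photographed(d,c).
Per detective: d1:✓  d2:✓  d3:✗
d3 has no witness among its noticed-clues.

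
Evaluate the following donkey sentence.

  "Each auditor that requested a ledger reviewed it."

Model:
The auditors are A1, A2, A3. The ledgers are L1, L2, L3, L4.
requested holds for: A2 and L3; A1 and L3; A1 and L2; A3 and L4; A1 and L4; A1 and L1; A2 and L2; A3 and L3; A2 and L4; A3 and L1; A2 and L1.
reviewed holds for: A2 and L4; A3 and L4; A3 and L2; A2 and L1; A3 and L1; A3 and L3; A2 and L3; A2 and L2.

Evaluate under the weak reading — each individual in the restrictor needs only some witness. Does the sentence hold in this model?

False

"it" takes "a ledger" as antecedent — a donkey pronoun bound across the clause boundary.
Weak reading: every auditor a with some requested-ledger has at least one requested-ledger l such that reviewed(a,l).
Per auditor: A1:✗  A2:✓  A3:✓
A1 has no witness among its requested-ledgers.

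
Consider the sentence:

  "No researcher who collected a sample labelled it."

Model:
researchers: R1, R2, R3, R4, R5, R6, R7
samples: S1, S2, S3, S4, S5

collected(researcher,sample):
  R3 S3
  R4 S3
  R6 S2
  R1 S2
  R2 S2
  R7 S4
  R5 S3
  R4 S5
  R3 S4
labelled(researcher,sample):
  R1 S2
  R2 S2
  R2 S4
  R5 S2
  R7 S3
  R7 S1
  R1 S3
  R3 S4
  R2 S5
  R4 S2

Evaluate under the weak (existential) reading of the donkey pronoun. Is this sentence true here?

False

"it" takes "a sample" as antecedent — a donkey pronoun bound across the clause boundary.
Truth condition: for no (r,s) with collected(r,s) does labelled(r,s) hold.
Restrictor pairs — does the scope hold? (R1,S2):holds  (R2,S2):holds  (R3,S3):fails  (R3,S4):holds  (R4,S3):fails  (R4,S5):fails  (R5,S3):fails  (R6,S2):fails  (R7,S4):fails
Scope holds for 3 pair(s), so the sentence is false.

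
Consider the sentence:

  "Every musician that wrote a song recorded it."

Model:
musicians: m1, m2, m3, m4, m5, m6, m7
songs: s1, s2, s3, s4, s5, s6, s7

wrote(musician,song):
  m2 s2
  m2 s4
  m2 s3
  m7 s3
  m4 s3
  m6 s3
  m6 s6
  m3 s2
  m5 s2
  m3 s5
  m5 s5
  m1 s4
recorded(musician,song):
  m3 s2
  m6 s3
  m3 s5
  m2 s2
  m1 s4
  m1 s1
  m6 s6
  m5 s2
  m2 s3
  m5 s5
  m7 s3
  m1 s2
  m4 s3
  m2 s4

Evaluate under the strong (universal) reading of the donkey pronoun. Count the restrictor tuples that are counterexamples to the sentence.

0

"it" takes "a song" as antecedent — a donkey pronoun bound across the clause boundary.
Strong reading: for every (m,s) with wrote(m,s), recorded(m,s).
Restrictor pairs: (m1,s4) ✓  (m2,s2) ✓  (m2,s3) ✓  (m2,s4) ✓  (m3,s2) ✓  (m3,s5) ✓  (m4,s3) ✓  (m5,s2) ✓  (m5,s5) ✓  (m6,s3) ✓  (m6,s6) ✓  (m7,s3) ✓
Counterexamples (restrictor pairs failing the scope): 0.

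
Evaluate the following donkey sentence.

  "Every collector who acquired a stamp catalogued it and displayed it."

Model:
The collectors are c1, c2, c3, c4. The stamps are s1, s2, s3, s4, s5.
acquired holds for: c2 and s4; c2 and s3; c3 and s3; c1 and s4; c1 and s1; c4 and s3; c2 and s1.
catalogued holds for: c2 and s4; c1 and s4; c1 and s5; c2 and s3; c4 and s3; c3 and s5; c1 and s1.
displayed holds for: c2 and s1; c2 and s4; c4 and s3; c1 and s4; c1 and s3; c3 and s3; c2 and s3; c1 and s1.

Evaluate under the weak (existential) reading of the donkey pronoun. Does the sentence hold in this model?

False

"it" takes "a stamp" as antecedent — a donkey pronoun bound across the clause boundary.
Weak reading: every collector c with some acquired-stamp has at least one acquired-stamp s such that catalogued(c,s) ∧ displayed(c,s).
Per collector: c1:✓  c2:✓  c3:✗  c4:✓
c3 has no witness among its acquired-stamps.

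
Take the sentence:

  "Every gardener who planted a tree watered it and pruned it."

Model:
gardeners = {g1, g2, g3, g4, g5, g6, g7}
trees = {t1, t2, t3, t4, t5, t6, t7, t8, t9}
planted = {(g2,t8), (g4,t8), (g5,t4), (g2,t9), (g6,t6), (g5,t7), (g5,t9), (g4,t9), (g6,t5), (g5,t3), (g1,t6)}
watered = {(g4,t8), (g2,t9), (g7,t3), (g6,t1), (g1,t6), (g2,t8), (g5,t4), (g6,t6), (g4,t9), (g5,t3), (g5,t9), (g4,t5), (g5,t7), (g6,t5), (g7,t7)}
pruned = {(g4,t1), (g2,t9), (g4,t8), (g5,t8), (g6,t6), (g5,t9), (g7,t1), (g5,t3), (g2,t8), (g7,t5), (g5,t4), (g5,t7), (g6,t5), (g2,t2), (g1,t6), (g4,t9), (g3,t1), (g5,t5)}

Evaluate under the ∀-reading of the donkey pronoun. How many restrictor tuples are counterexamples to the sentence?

0

"it" takes "a tree" as antecedent — a donkey pronoun bound across the clause boundary.
Strong reading: for every (g,t) with planted(g,t), watered(g,t) ∧ pruned(g,t).
Restrictor pairs: (g1,t6) ✓  (g2,t8) ✓  (g2,t9) ✓  (g4,t8) ✓  (g4,t9) ✓  (g5,t3) ✓  (g5,t4) ✓  (g5,t7) ✓  (g5,t9) ✓  (g6,t5) ✓  (g6,t6) ✓
Counterexamples (restrictor pairs failing the scope): 0.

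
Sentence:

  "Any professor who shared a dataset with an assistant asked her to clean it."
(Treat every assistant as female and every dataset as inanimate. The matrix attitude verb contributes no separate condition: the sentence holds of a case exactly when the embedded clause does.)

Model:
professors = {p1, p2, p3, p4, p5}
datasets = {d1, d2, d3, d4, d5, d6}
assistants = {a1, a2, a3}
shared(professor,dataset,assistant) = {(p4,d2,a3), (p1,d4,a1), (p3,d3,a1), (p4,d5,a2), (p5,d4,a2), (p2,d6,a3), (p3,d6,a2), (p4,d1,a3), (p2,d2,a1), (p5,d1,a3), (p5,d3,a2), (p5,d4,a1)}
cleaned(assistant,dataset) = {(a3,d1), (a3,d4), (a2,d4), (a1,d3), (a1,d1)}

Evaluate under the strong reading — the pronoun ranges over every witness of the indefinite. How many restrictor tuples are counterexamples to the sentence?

8

"her" takes "an assistant" as antecedent and "it" takes "a dataset"; both are donkey pronouns co-varying with the restrictor.
Strong reading: for every (p,d,a) with shared(p,d,a), cleaned(a,d).
Restrictor triples: (p1,d4,a1)→cleaned(a1,d4) ✗  (p2,d2,a1)→cleaned(a1,d2) ✗  (p2,d6,a3)→cleaned(a3,d6) ✗  (p3,d3,a1)→cleaned(a1,d3) ✓  (p3,d6,a2)→cleaned(a2,d6) ✗  (p4,d1,a3)→cleaned(a3,d1) ✓  (p4,d2,a3)→cleaned(a3,d2) ✗  (p4,d5,a2)→cleaned(a2,d5) ✗  (p5,d1,a3)→cleaned(a3,d1) ✓  (p5,d3,a2)→cleaned(a2,d3) ✗  (p5,d4,a1)→cleaned(a1,d4) ✗  (p5,d4,a2)→cleaned(a2,d4) ✓
Counterexamples (restrictor triples failing the scope): 8.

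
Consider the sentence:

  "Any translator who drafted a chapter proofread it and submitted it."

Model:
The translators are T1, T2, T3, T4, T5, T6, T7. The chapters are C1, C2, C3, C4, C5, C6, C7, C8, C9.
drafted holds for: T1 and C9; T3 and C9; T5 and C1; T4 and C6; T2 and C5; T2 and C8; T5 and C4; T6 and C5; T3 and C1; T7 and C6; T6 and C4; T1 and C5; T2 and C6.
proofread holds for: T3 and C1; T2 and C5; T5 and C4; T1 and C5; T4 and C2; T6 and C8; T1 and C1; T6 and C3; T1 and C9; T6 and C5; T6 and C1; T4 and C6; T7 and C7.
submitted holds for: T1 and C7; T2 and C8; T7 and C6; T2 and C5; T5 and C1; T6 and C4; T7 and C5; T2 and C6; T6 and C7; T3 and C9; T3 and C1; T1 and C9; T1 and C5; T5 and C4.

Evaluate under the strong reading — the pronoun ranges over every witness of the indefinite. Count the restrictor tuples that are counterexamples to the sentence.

"it" takes "a chapter" as antecedent — a donkey pronoun bound across the clause boundary.
Strong reading: for every (t,c) with drafted(t,c), proofread(t,c) ∧ submitted(t,c).
Restrictor pairs: (T1,C5) ✓  (T1,C9) ✓  (T2,C5) ✓  (T2,C6) ✗  (T2,C8) ✗  (T3,C1) ✓  (T3,C9) ✗  (T4,C6) ✗  (T5,C1) ✗  (T5,C4) ✓  (T6,C4) ✗  (T6,C5) ✗  (T7,C6) ✗
Counterexamples (restrictor pairs failing the scope): 8.

8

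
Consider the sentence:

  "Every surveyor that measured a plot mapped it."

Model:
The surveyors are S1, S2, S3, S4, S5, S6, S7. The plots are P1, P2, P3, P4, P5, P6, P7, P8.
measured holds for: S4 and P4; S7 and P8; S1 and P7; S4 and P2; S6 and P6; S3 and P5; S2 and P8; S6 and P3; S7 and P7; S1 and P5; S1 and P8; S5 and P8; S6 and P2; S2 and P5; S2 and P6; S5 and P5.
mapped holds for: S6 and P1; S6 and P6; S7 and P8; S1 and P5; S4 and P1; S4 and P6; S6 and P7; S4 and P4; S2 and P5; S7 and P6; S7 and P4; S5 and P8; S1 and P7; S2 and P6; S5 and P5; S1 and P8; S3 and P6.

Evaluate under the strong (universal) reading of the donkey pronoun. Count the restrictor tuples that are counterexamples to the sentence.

6

"it" takes "a plot" as antecedent — a donkey pronoun bound across the clause boundary.
Strong reading: for every (s,p) with measured(s,p), mapped(s,p).
Restrictor pairs: (S1,P5) ✓  (S1,P7) ✓  (S1,P8) ✓  (S2,P5) ✓  (S2,P6) ✓  (S2,P8) ✗  (S3,P5) ✗  (S4,P2) ✗  (S4,P4) ✓  (S5,P5) ✓  (S5,P8) ✓  (S6,P2) ✗  (S6,P3) ✗  (S6,P6) ✓  (S7,P7) ✗  (S7,P8) ✓
Counterexamples (restrictor pairs failing the scope): 6.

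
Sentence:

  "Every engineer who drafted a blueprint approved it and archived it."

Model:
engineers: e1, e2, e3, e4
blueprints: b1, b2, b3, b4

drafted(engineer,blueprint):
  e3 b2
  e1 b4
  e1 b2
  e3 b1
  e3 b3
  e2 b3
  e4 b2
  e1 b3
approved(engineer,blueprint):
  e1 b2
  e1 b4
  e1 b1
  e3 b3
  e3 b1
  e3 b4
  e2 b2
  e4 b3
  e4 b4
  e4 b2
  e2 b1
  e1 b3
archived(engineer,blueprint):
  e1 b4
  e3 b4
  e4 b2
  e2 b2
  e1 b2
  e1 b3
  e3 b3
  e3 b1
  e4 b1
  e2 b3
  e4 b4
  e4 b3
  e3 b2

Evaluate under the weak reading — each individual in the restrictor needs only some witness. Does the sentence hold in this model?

"it" takes "a blueprint" as antecedent — a donkey pronoun bound across the clause boundary.
Weak reading: every engineer e with some drafted-blueprint has at least one drafted-blueprint b such that approved(e,b) ∧ archived(e,b).
Per engineer: e1:✓  e2:✗  e3:✓  e4:✓
e2 has no witness among its drafted-blueprints.

False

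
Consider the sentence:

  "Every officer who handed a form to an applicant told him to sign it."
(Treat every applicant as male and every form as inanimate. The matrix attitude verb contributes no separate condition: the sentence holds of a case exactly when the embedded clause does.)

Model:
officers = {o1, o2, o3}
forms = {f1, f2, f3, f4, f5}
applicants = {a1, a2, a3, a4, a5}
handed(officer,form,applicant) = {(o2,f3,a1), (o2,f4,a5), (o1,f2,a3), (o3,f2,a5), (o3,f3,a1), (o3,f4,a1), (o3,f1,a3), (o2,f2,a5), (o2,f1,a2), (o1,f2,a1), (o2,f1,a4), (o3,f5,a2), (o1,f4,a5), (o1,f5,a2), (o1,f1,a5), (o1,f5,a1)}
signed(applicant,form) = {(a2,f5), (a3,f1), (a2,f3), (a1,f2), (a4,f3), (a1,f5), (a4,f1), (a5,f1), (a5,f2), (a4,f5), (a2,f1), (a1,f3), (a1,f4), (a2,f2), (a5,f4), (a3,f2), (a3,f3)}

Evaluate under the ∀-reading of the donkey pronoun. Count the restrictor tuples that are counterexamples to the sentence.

"him" takes "an applicant" as antecedent and "it" takes "a form"; both are donkey pronouns co-varying with the restrictor.
Strong reading: for every (o,f,a) with handed(o,f,a), signed(a,f).
Restrictor triples: (o1,f1,a5)→signed(a5,f1) ✓  (o1,f2,a1)→signed(a1,f2) ✓  (o1,f2,a3)→signed(a3,f2) ✓  (o1,f4,a5)→signed(a5,f4) ✓  (o1,f5,a1)→signed(a1,f5) ✓  (o1,f5,a2)→signed(a2,f5) ✓  (o2,f1,a2)→signed(a2,f1) ✓  (o2,f1,a4)→signed(a4,f1) ✓  (o2,f2,a5)→signed(a5,f2) ✓  (o2,f3,a1)→signed(a1,f3) ✓  (o2,f4,a5)→signed(a5,f4) ✓  (o3,f1,a3)→signed(a3,f1) ✓  (o3,f2,a5)→signed(a5,f2) ✓  (o3,f3,a1)→signed(a1,f3) ✓  (o3,f4,a1)→signed(a1,f4) ✓  (o3,f5,a2)→signed(a2,f5) ✓
Counterexamples (restrictor triples failing the scope): 0.

0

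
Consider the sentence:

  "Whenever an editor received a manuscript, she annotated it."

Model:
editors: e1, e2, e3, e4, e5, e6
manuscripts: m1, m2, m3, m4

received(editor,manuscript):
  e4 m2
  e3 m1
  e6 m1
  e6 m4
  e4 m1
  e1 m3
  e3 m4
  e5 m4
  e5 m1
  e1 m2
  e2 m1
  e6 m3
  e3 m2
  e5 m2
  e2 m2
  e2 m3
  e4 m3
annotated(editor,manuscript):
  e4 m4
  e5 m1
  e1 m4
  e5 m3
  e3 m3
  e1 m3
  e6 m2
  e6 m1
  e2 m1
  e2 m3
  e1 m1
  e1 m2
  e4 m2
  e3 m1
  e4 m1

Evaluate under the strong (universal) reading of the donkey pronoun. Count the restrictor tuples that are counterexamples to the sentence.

8

"it" takes "a manuscript" as antecedent — a donkey pronoun bound across the clause boundary.
Strong reading: for every (e,m) with received(e,m), annotated(e,m).
Restrictor pairs: (e1,m2) ✓  (e1,m3) ✓  (e2,m1) ✓  (e2,m2) ✗  (e2,m3) ✓  (e3,m1) ✓  (e3,m2) ✗  (e3,m4) ✗  (e4,m1) ✓  (e4,m2) ✓  (e4,m3) ✗  (e5,m1) ✓  (e5,m2) ✗  (e5,m4) ✗  (e6,m1) ✓  (e6,m3) ✗  (e6,m4) ✗
Counterexamples (restrictor pairs failing the scope): 8.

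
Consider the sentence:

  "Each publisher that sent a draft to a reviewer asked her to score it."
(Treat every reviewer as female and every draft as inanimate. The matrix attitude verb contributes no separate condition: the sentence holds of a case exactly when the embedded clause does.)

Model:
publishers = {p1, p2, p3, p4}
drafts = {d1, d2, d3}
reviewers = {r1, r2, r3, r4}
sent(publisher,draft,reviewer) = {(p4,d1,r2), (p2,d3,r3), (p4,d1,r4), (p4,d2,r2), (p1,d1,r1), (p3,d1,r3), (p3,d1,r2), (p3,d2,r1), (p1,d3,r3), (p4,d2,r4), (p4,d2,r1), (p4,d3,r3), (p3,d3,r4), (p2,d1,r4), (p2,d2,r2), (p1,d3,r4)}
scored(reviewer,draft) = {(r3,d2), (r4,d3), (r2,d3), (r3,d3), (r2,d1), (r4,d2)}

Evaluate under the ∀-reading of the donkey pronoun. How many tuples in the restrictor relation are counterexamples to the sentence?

8

"her" takes "a reviewer" as antecedent and "it" takes "a draft"; both are donkey pronouns co-varying with the restrictor.
Strong reading: for every (p,d,r) with sent(p,d,r), scored(r,d).
Restrictor triples: (p1,d1,r1)→scored(r1,d1) ✗  (p1,d3,r3)→scored(r3,d3) ✓  (p1,d3,r4)→scored(r4,d3) ✓  (p2,d1,r4)→scored(r4,d1) ✗  (p2,d2,r2)→scored(r2,d2) ✗  (p2,d3,r3)→scored(r3,d3) ✓  (p3,d1,r2)→scored(r2,d1) ✓  (p3,d1,r3)→scored(r3,d1) ✗  (p3,d2,r1)→scored(r1,d2) ✗  (p3,d3,r4)→scored(r4,d3) ✓  (p4,d1,r2)→scored(r2,d1) ✓  (p4,d1,r4)→scored(r4,d1) ✗  (p4,d2,r1)→scored(r1,d2) ✗  (p4,d2,r2)→scored(r2,d2) ✗  (p4,d2,r4)→scored(r4,d2) ✓  (p4,d3,r3)→scored(r3,d3) ✓
Counterexamples (restrictor triples failing the scope): 8.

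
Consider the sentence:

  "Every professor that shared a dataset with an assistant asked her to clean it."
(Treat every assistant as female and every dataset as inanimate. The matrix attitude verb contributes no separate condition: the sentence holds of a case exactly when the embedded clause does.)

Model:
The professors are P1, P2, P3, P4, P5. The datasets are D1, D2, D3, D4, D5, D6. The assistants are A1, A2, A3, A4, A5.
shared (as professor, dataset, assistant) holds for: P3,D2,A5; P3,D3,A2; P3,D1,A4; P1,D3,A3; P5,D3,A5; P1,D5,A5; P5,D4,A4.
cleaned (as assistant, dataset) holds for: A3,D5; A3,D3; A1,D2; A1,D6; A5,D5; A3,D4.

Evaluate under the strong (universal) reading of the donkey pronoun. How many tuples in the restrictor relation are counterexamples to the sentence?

5

"her" takes "an assistant" as antecedent and "it" takes "a dataset"; both are donkey pronouns co-varying with the restrictor.
Strong reading: for every (p,d,a) with shared(p,d,a), cleaned(a,d).
Restrictor triples: (P1,D3,A3)→cleaned(A3,D3) ✓  (P1,D5,A5)→cleaned(A5,D5) ✓  (P3,D1,A4)→cleaned(A4,D1) ✗  (P3,D2,A5)→cleaned(A5,D2) ✗  (P3,D3,A2)→cleaned(A2,D3) ✗  (P5,D3,A5)→cleaned(A5,D3) ✗  (P5,D4,A4)→cleaned(A4,D4) ✗
Counterexamples (restrictor triples failing the scope): 5.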